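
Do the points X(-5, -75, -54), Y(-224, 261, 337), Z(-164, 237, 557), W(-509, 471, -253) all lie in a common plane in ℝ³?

No

The four points are coplanar iff the 3×3 determinant with rows XY, XZ, XW is zero.
Rows: (-219, 336, 391), (-159, 312, 611), (-504, 546, -199).
Expanding along the first row: (-219)(-395694) − (336)(339585) + (391)(70434) = 96120.
Nonzero ⇒ not coplanar.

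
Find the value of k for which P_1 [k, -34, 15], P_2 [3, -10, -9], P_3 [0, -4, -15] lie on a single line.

Direction P_2P_3 = (-3, 6, -6). From the y-coordinate of P_1, the parameter along the line is τ = (-34 − (-10))/6 = -4.
Then k = 3 + (-4)·(-3) = 15.

15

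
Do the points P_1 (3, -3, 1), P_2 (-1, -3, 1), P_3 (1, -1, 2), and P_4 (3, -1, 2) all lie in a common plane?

Yes

A normal to the plane through P_1, P_2, P_3 is n = P_1P_2 × P_1P_3 = (0, 4, -8).
The plane has equation n·P = -20. For P_4: n·P_4 = -20.
Equal, so P_4 lies in the plane and all four are coplanar.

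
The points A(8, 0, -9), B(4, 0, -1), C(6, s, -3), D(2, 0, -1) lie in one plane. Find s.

0

The points are coplanar iff AB · (AC × AD) = 0.
Expanding, this is linear in s: (16)s + (0) = 0.
So s = 0.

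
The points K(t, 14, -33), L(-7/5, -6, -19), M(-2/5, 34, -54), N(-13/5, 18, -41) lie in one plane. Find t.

27/5

Coplanarity ⇔ det[KL; KM; KN] = 0.
Expanding, this is linear in t: (40)t + (-216) = 0.
So t = 27/5.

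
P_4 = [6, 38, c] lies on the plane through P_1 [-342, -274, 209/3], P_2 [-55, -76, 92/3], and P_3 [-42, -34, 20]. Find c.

Coplanarity requires P_1P_2 · (P_1P_3 × P_1P_4) = 0.
P_1P_2 = (287, 198, -39), P_1P_3 = (300, 240, -149/3); the triple product is linear in c with coefficient 9480 and constant term -28440.
Setting it to zero: c = 3.

3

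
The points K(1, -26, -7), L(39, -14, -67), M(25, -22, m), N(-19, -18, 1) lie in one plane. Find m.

-39

Normal to plane KLN: n = (576, 896, 544); plane equation n·P = -26528.
Requiring n·M = -26528: (544)m + (-5312) = -26528.
So m = -39.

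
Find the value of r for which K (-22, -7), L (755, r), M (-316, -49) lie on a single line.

Collinearity: (L − K) must be parallel to (M − K) = (-294, -42).
Cross-multiplying the components: (r − (-7))·(-294) = (777)·(-42).
Solving gives r = 104.

104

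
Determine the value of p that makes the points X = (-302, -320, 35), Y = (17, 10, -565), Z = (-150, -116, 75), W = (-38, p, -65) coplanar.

10

Normal to plane XYZ: n = (135600, -103960, 14916); plane equation n·P = -7161940.
Requiring n·W = -7161940: (-103960)p + (-6122340) = -7161940.
So p = 10.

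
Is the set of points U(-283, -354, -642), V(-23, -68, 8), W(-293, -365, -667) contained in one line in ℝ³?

Yes

UV = (260, 286, 650), UW = (-10, -11, -25).
UV × UW = (0, 0, 0).
The cross product vanishes, so the three points are collinear.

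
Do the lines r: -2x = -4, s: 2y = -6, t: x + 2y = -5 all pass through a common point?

Lines aᵢx + bᵢy = cᵢ with pairwise distinct directions are concurrent exactly when det[aᵢ bᵢ cᵢ] = 0.
Here the determinant is 4.
Nonzero, so no common point exists.

No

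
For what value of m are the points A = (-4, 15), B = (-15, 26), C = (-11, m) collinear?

22

The three points are collinear iff det[AB; AC] = 0.
This determinant is linear in m: (-11)m + (242) = 0, so m = 22.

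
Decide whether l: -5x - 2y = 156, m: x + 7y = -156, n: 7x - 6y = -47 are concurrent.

No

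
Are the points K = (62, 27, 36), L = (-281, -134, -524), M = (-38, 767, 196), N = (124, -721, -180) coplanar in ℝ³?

With K as base: KL = (-343, -161, -560), KM = (-100, 740, 160), KN = (62, -748, -216).
KM × KN = (-40160, -11680, 28920).
KL · (KM × KN) = -539840.
Since -539840 ≠ 0, the four points are not coplanar.

No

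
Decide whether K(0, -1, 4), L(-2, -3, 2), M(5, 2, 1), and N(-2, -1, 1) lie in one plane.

No

The four points are coplanar iff the 3×3 determinant with rows KL, KM, KN is zero.
Rows: (-2, -2, -2), (5, 3, -3), (-2, 0, -3).
Expanding along the first row: (-2)(-9) − (-2)(-21) + (-2)(6) = -36.
Nonzero ⇒ not coplanar.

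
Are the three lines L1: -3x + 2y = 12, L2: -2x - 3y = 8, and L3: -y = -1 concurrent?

The three lines meet at one point iff the augmented coefficient matrix [aᵢ bᵢ cᵢ] has rank < 3, i.e. its determinant vanishes.
Here the determinant is -13.
Nonzero, so no common point exists.

No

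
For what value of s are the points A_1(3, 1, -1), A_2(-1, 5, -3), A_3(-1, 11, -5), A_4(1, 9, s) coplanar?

-4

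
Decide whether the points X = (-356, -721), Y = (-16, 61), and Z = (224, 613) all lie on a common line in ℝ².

Yes

XY = (340, 782), XZ = (580, 1334).
Checking proportionality: XZ = 29/17·XY, so the vectors are parallel and the points are collinear.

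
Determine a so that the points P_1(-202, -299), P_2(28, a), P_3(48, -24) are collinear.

-46

The three points are collinear iff det[P_1P_2; P_1P_3] = 0.
This determinant is linear in a: (-250)a + (-11500) = 0, so a = -46.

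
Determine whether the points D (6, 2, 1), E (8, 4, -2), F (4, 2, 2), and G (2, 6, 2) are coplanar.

No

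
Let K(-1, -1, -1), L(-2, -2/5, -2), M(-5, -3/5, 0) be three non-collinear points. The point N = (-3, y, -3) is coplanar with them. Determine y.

1/5

A normal to the plane is n = KL × KM = (1, 5, 2).
N lies in the plane iff n · KN = 0.
This gives (5)y + (-1) = 0, so y = 1/5.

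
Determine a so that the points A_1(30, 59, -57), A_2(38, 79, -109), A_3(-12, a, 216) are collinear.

-46

Collinearity requires A_1A_2 × A_1A_3 = 0; each component is linear in a.
The x-component gives (52)a + (2392) = 0, so a = -46.
The remaining components then also vanish.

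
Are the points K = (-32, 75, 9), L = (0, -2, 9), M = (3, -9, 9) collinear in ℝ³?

No

KL = (32, -77, 0), KM = (35, -84, 0).
KL × KM = (0, 0, 7).
The cross product is nonzero, so the points do not lie on one line.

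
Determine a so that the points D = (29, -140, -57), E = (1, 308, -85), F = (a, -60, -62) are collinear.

24

Direction DE = (-28, 448, -28). From the y-coordinate of F, the parameter along the line is τ = (-60 − (-140))/448 = 5/28.
Then a = 29 + 5/28·(-28) = 24.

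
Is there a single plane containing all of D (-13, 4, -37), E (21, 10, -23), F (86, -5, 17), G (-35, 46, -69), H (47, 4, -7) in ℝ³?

Yes

The plane through D, E, F has normal n = DE × DF = (450, -450, -900) and equation n·P = 25650.
Checking the remaining points: n·G = 25650, n·H = 25650.
All equal 25650, so all 5 points lie in one plane.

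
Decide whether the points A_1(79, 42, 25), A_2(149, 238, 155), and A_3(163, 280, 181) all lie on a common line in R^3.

A_1A_2 = (70, 196, 130), A_1A_3 = (84, 238, 156).
Comparing components 2 and 3: (196)(156) − (130)(238) = -364 ≠ 0, so A_1A_2 and A_1A_3 are not parallel and the points are not collinear.

No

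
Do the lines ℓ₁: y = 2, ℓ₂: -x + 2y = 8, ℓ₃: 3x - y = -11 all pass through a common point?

No

Lines aᵢx + bᵢy = cᵢ with pairwise distinct directions are concurrent exactly when det[aᵢ bᵢ cᵢ] = 0.
Here the determinant is 3.
Nonzero, so no common point exists.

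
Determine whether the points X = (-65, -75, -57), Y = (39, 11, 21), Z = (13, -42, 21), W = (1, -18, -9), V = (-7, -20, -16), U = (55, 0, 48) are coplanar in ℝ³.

No

The plane through X, Y, Z has normal n = XY × XZ = (4134, -2028, -3276) and equation n·P = 70122.
Checking the remaining points: n·W = 70122, n·V = 64038, n·U = 70122.
Since n·V = 64038 ≠ 70122, V is off the plane and the points are not all coplanar.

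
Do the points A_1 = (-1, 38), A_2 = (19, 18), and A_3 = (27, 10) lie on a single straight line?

Yes

A_1A_2 = (20, -20), A_1A_3 = (28, -28).
Checking proportionality: A_1A_3 = 7/5·A_1A_2, so the vectors are parallel and the points are collinear.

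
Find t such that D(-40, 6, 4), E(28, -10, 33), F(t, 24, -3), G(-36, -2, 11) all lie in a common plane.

-14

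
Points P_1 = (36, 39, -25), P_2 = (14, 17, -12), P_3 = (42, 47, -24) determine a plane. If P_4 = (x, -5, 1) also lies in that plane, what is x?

The plane through P_1, P_2, P_3 has equation −126x + 100y − 44z = 464.
Substituting P_4: (-126)x + (-544) = 464, so x = -8.

-8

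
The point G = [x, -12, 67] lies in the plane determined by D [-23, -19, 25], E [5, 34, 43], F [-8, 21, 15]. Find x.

-9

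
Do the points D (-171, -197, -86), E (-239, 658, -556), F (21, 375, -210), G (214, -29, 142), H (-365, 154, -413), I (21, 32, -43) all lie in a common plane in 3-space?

No

The plane through D, E, F has normal n = DE × DF = (162820, -98672, -203056) and equation n·P = 9058980.
Checking the remaining points: n·G = 8871016, n·H = 9237340, n·I = 8993124.
Since n·G = 8871016 ≠ 9058980, G is off the plane and the points are not all coplanar.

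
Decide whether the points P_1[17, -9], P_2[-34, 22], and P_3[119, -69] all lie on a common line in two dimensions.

P_1P_2 = (-51, 31), P_1P_3 = (102, -60).
Twice the signed area of △P_1P_2P_3 is (-51)(-60) − (31)(102) = -102.
The area is nonzero, so the three points are not collinear.

No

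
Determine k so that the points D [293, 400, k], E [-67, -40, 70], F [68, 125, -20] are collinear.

Collinearity requires DE × DF = 0; each component is linear in k.
The x-component gives (165)k + (28050) = 0, so k = -170.
The remaining components then also vanish.

-170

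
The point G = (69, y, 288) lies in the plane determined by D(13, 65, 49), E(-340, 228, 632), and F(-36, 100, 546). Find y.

49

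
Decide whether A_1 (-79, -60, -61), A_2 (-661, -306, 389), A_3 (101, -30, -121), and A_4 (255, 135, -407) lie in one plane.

No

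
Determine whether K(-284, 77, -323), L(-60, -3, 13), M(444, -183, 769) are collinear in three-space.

KL = (224, -80, 336), KM = (728, -260, 1092).
Each component of KM is 13/4 times the corresponding component of KL, so KM = 13/4·KL and the points are collinear.

Yes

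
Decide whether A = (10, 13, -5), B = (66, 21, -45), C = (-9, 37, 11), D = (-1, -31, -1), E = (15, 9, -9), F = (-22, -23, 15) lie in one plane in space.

The plane through A, B, C has normal n = AB × AC = (1088, -136, 1496) and equation n·P = 1632.
Checking the remaining points: n·D = 1632, n·E = 1632, n·F = 1632.
All equal 1632, so all 6 points lie in one plane.

Yes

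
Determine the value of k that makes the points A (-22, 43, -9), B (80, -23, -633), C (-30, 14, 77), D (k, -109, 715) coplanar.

-104

Normal to plane ABC: n = (-23772, -3780, -3486); plane equation n·P = 391818.
Requiring n·D = 391818: (-23772)k + (-2080470) = 391818.
So k = -104.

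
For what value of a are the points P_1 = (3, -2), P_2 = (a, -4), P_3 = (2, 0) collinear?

4

Collinearity: (P_2 − P_1) must be parallel to (P_3 − P_1) = (-1, 2).
Cross-multiplying the components: (a − 3)·(2) = (-2)·(-1).
Solving gives a = 4.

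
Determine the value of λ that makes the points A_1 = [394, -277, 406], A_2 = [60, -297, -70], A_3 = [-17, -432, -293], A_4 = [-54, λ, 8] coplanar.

Normal to plane A_1A_2A_3: n = (-59800, -37830, 43550); plane equation n·P = 4599010.
Requiring n·A_4 = 4599010: (-37830)λ + (3577600) = 4599010.
So λ = -27.

-27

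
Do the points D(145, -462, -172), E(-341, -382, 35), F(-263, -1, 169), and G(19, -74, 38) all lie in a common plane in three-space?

No

The four points are coplanar iff the 3×3 determinant with rows DE, DF, DG is zero.
Rows: (-486, 80, 207), (-408, 461, 341), (-126, 388, 210).
Expanding along the first row: (-486)(-35498) − (80)(-42714) + (207)(-100218) = -75978.
Nonzero ⇒ not coplanar.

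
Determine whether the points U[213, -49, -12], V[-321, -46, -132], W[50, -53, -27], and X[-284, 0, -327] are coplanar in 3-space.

The four points are coplanar iff the 3×3 determinant with rows UV, UW, UX is zero.
Rows: (-534, 3, -120), (-163, -4, -15), (-497, 49, -315).
Expanding along the first row: (-534)(1995) − (3)(43890) + (-120)(-9975) = 0.
Zero determinant ⇒ coplanar.

Yes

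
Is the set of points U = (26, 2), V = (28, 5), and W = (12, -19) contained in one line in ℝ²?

UV = (2, 3), UW = (-14, -21).
Checking proportionality: UW = -7·UV, so the vectors are parallel and the points are collinear.

Yes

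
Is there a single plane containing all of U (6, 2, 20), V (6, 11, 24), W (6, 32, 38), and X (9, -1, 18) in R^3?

The four points are coplanar iff the 3×3 determinant with rows UV, UW, UX is zero.
Rows: (0, 9, 4), (0, 30, 18), (3, -3, -2).
Expanding along the first row: (0)(-6) − (9)(-54) + (4)(-90) = 126.
Nonzero ⇒ not coplanar.

No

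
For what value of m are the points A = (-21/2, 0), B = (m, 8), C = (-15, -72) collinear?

Collinearity: (B − A) must be parallel to (C − A) = (-9/2, -72).
Cross-multiplying the components: (m − (-21/2))·(-72) = (8)·(-9/2).
Solving gives m = -10.

-10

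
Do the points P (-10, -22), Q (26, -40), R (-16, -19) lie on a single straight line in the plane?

PQ = (36, -18), PR = (-6, 3).
Twice the signed area of △PQR is (36)(3) − (-18)(-6) = 0.
The triangle is degenerate (zero area), so the points are collinear.

Yes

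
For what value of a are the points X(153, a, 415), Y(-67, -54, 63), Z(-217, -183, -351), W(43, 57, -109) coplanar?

Coplanarity ⇔ det[XY; XZ; XW] = 0.
Expanding, this is linear in a: (71340)a + (-10272960) = 0.
So a = 144.

144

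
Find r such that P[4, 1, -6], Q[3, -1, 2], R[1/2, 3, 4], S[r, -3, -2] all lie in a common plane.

5

Coplanarity ⇔ det[PQ; PR; PS] = 0.
Expanding, this is linear in r: (-36)r + (180) = 0.
So r = 5.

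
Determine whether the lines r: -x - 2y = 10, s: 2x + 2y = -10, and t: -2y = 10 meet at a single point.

Yes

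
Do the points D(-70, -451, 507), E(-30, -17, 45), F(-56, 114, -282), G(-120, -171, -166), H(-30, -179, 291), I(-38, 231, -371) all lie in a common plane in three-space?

No

The plane through D, E, F has normal n = DE × DF = (-81396, 25092, 16524) and equation n·P = 2758896.
Checking the remaining points: n·G = 2733804, n·H = 2758896, n·I = 2758896.
Since n·G = 2733804 ≠ 2758896, G is off the plane and the points are not all coplanar.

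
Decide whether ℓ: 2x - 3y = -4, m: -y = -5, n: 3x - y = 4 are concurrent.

Intersecting ℓ and m: solving the 2×2 system gives (x, y) = (11/2, 5).
Substitute into n: (3)(11/2) + (-1)(5) = 23/2.
But n requires 4 ≠ 23/2, so the three lines have no common point.

No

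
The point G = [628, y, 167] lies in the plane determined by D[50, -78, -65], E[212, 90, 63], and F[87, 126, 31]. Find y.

The plane through D, E, F has equation −9984x − 10816y + 26832z = -1399632.
Substituting G: (-10816)y + (-1789008) = -1399632, so y = -36.

-36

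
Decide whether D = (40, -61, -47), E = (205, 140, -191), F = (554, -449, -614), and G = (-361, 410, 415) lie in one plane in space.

A normal to the plane through D, E, F is n = DE × DF = (-169839, 19539, -167334).
The plane has equation n·P = -120741. For G: n·G = -120741.
Equal, so G lies in the plane and all four are coplanar.

Yes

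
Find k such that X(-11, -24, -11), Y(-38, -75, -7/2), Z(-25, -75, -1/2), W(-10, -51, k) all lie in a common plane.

-7/2

Normal to plane XYZ: n = (-153, 357/2, 663); plane equation n·P = -9894.
Requiring n·W = -9894: (663)k + (-15147/2) = -9894.
So k = -7/2.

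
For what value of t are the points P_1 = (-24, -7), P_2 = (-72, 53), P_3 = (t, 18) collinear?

Collinearity: (P_3 − P_1) must be parallel to (P_2 − P_1) = (-48, 60).
Cross-multiplying the components: (t − (-24))·(60) = (25)·(-48).
Solving gives t = -44.

-44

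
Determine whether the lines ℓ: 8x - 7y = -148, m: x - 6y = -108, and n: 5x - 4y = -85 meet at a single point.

No

Intersecting ℓ and m: solving the 2×2 system gives (x, y) = (-132/41, 716/41).
Substitute into n: (5)(-132/41) + (-4)(716/41) = -3524/41.
But n requires -85 ≠ -3524/41, so the three lines have no common point.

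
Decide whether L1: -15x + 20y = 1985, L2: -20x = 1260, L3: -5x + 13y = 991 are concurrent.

Yes

Lines aᵢx + bᵢy = cᵢ with pairwise distinct directions are concurrent exactly when det[aᵢ bᵢ cᵢ] = 0.
Here the determinant is 0.
It vanishes, so the lines are concurrent at (-63, 52).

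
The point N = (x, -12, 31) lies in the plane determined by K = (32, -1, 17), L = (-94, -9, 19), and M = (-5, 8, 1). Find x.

A normal to the plane is n = KL × KM = (110, -2090, -1430).
N lies in the plane iff n · KN = 0.
This gives (110)x + (-550) = 0, so x = 5.

5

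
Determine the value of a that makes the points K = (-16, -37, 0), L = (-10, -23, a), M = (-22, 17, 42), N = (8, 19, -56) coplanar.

-14

The points are coplanar iff KL · (KM × KN) = 0.
Expanding, this is linear in a: (-1632)a + (-22848) = 0.
So a = -14.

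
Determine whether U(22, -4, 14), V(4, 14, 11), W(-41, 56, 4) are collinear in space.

No

UV = (-18, 18, -3), UW = (-63, 60, -10).
UV × UW = (0, 9, 54).
The cross product is nonzero, so the points do not lie on one line.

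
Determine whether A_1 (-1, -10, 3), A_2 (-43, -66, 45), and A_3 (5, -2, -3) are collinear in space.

A_1A_2 = (-42, -56, 42), A_1A_3 = (6, 8, -6).
A_1A_2 × A_1A_3 = (0, 0, 0).
The cross product vanishes, so the three points are collinear.

Yes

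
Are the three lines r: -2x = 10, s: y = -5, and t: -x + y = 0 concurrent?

Yes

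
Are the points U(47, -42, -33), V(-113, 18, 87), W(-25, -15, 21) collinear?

UV = (-160, 60, 120), UW = (-72, 27, 54).
UV × UW = (0, 0, 0).
The cross product vanishes, so the three points are collinear.

Yes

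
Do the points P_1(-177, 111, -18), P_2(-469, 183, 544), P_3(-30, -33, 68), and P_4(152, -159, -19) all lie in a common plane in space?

A normal to the plane through P_1, P_2, P_3 is n = P_1P_2 × P_1P_3 = (87120, 107726, 31464).
The plane has equation n·P = -4029006. For P_4: n·P_4 = -4484010.
-4484010 ≠ -4029006, so P_4 is off the plane.

No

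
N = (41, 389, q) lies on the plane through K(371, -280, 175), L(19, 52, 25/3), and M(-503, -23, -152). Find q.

-36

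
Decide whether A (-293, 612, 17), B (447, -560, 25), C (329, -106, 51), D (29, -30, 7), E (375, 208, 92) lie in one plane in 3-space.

No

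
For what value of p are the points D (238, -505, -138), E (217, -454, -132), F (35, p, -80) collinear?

-12

Direction DE = (-21, 51, 6). From the x-coordinate of F, the parameter along the line is τ = (35 − 238)/(-21) = 29/3.
Then p = (-505) + 29/3·(51) = -12.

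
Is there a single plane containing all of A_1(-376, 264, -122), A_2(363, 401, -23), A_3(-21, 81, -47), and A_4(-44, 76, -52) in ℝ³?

A normal to the plane through A_1, A_2, A_3 is n = A_1A_2 × A_1A_3 = (28392, -20280, -183872).
The plane has equation n·P = 6403072. For A_4: n·A_4 = 6770816.
6770816 ≠ 6403072, so A_4 is off the plane.

No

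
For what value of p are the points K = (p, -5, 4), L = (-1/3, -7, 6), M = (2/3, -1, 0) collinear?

Direction LM = (1, 6, -6). From the y-coordinate of K, the parameter along the line is τ = (-5 − (-7))/6 = 1/3.
Then p = (-1/3) + 1/3·(1) = 0.

0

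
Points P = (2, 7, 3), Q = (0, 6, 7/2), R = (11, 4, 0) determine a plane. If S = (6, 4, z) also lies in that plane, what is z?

3/2

The plane through P, Q, R has equation (9/2)x − (3/2)y + 15z = 87/2.
Substituting S: (15)z + (21) = 87/2, so z = 3/2.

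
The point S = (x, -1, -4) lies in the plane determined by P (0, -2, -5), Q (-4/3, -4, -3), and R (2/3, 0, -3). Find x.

The plane through P, Q, R has equation −8x + 4y − (4/3)z = -4/3.
Substituting S: (-8)x + (4/3) = -4/3, so x = 1/3.

1/3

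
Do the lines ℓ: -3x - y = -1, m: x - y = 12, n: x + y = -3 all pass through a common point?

Intersecting ℓ and m: solving the 2×2 system gives (x, y) = (13/4, -35/4).
Substitute into n: (1)(13/4) + (1)(-35/4) = -11/2.
But n requires -3 ≠ -11/2, so the three lines have no common point.

No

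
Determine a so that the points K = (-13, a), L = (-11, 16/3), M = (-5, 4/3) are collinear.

The three points are collinear iff det[KL; KM] = 0.
This determinant is linear in a: (6)a + (-40) = 0, so a = 20/3.

20/3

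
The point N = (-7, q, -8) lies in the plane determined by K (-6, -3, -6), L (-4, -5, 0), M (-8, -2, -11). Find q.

-3

A normal to the plane is n = KL × KM = (4, -2, -2).
N lies in the plane iff n · KN = 0.
This gives (-2)q + (-6) = 0, so q = -3.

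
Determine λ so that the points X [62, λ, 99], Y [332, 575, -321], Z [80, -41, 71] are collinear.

-85

Direction YZ = (-252, -616, 392). From the x-coordinate of X, the parameter along the line is τ = (62 − 332)/(-252) = 15/14.
Then λ = 575 + 15/14·(-616) = -85.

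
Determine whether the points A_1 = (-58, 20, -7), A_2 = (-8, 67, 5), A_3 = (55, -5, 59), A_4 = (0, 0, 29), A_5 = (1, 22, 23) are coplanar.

Yes

The plane through A_1, A_2, A_3 has normal n = A_1A_2 × A_1A_3 = (3402, -1944, -6561) and equation n·P = -190269.
Checking the remaining points: n·A_4 = -190269, n·A_5 = -190269.
All equal -190269, so all 5 points lie in one plane.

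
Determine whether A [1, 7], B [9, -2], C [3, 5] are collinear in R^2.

AB = (8, -9), AC = (2, -2).
Twice the signed area of △ABC is (8)(-2) − (-9)(2) = 2.
The area is nonzero, so the three points are not collinear.

No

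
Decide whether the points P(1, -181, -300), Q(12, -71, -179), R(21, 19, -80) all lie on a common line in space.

Yes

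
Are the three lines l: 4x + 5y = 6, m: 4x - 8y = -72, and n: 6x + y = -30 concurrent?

Intersecting l and m: solving the 2×2 system gives (x, y) = (-6, 6).
Substitute into n: (6)(-6) + (1)(6) = -30.
This equals -30, so (-6, 6) lies on all three lines and they are concurrent.

Yes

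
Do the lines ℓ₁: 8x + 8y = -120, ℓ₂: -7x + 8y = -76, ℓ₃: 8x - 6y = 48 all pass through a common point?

No

The three lines meet at one point iff the augmented coefficient matrix [aᵢ bᵢ cᵢ] has rank < 3, i.e. its determinant vanishes.
Here the determinant is -112.
Nonzero, so no common point exists.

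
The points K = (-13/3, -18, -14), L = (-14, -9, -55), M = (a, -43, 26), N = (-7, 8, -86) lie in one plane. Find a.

-53/3

The points are coplanar iff KL · (KM × KN) = 0.
Expanding, this is linear in a: (-418)a + (-22154/3) = 0.
So a = -53/3.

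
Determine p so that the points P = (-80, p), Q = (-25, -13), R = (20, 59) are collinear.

The three points are collinear iff det[PQ; PR] = 0.
This determinant is linear in p: (45)p + (4545) = 0, so p = -101.

-101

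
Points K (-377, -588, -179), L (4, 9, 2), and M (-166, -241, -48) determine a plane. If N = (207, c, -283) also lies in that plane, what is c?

Coplanarity requires KL · (KM × KN) = 0.
KL = (381, 597, 181), KM = (211, 347, 131); the triple product is linear in c with coefficient -11720 and constant term 1453280.
Setting it to zero: c = 124.

124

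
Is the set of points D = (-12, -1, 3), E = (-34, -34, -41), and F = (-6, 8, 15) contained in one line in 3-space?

DE = (-22, -33, -44), DF = (6, 9, 12).
Each component of DF is -3/11 times the corresponding component of DE, so DF = -3/11·DE and the points are collinear.

Yes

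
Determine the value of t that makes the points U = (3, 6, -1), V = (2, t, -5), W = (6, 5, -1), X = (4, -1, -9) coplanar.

The points are coplanar iff UV · (UW × UX) = 0.
Expanding, this is linear in t: (24)t + (-72) = 0.
So t = 3.

3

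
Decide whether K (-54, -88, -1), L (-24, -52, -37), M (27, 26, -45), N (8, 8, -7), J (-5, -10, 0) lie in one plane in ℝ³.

No

The plane through K, L, M has normal n = KL × KM = (2520, -1596, 504) and equation n·P = 3864.
Checking the remaining points: n·N = 3864, n·J = 3360.
Since n·J = 3360 ≠ 3864, J is off the plane and the points are not all coplanar.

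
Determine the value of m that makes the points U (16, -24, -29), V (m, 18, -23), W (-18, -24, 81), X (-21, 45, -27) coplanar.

-8

Normal to plane UWX: n = (-7590, -4002, -2346); plane equation n·P = 42642.
Requiring n·V = 42642: (-7590)m + (-18078) = 42642.
So m = -8.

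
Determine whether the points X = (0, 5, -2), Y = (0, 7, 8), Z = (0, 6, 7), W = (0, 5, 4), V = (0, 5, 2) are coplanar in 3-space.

The plane through X, Y, Z has normal n = XY × XZ = (8, 0, 0) and equation n·P = 0.
Checking the remaining points: n·W = 0, n·V = 0.
All equal 0, so all 5 points lie in one plane.

Yes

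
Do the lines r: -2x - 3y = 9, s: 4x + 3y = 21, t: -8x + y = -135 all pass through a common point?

Lines aᵢx + bᵢy = cᵢ with pairwise distinct directions are concurrent exactly when det[aᵢ bᵢ cᵢ] = 0.
Here the determinant is -12.
Nonzero, so no common point exists.

No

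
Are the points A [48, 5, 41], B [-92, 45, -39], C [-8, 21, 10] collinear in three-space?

AB = (-140, 40, -80), AC = (-56, 16, -31).
Comparing components 2 and 3: (40)(-31) − (-80)(16) = 40 ≠ 0, so AB and AC are not parallel and the points are not collinear.

No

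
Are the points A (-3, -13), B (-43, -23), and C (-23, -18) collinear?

Yes

AB = (-40, -10), AC = (-20, -5).
Checking proportionality: AC = 1/2·AB, so the vectors are parallel and the points are collinear.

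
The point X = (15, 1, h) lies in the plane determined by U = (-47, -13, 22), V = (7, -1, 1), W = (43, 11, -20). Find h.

Coplanarity requires UV · (UW × UX) = 0.
UV = (54, 12, -21), UW = (90, 24, -42); the triple product is linear in h with coefficient 216 and constant term 540.
Setting it to zero: h = -5/2.

-5/2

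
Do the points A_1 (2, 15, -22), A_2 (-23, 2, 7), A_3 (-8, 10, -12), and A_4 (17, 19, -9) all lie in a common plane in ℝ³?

With A_1 as base: A_1A_2 = (-25, -13, 29), A_1A_3 = (-10, -5, 10), A_1A_4 = (15, 4, 13).
A_1A_3 × A_1A_4 = (-105, 280, 35).
A_1A_2 · (A_1A_3 × A_1A_4) = 0.
The scalar triple product vanishes, so the four points are coplanar.

Yes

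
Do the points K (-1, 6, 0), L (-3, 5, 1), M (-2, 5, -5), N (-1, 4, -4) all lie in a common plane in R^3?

With K as base: KL = (-2, -1, 1), KM = (-1, -1, -5), KN = (0, -2, -4).
KM × KN = (-6, -4, 2).
KL · (KM × KN) = 18.
Since 18 ≠ 0, the four points are not coplanar.

No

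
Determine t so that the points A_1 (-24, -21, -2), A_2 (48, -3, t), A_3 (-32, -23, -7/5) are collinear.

-37/5

Direction A_1A_3 = (-8, -2, 3/5). From the x-coordinate of A_2, the parameter along the line is τ = (48 − (-24))/(-8) = -9.
Then t = (-2) + (-9)·(3/5) = -37/5.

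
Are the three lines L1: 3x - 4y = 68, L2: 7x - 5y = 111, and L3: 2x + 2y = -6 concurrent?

Yes

The three lines meet at one point iff the augmented coefficient matrix [aᵢ bᵢ cᵢ] has rank < 3, i.e. its determinant vanishes.
Here the determinant is 0.
It vanishes, so the lines are concurrent at (8, -11).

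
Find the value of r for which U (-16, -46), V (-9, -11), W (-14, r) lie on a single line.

Collinearity: (W − U) must be parallel to (V − U) = (7, 35).
Cross-multiplying the components: (r − (-46))·(7) = (2)·(35).
Solving gives r = -36.

-36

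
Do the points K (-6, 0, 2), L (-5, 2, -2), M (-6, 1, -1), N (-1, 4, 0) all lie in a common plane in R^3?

The four points are coplanar iff the 3×3 determinant with rows KL, KM, KN is zero.
Rows: (1, 2, -4), (0, 1, -3), (5, 4, -2).
Expanding along the first row: (1)(10) − (2)(15) + (-4)(-5) = 0.
Zero determinant ⇒ coplanar.

Yes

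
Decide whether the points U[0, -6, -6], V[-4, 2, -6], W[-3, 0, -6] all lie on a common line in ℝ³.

Yes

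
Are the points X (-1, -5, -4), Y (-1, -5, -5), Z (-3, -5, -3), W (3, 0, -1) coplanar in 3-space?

No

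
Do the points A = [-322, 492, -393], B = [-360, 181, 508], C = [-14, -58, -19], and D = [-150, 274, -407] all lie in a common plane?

Yes

A normal to the plane through A, B, C is n = AB × AC = (379236, 291720, 116688).
The plane has equation n·P = -24446136. For D: n·D = -24446136.
Equal, so D lies in the plane and all four are coplanar.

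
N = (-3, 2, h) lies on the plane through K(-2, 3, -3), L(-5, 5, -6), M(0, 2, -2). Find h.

A normal to the plane is n = KL × KM = (-1, -3, -1).
N lies in the plane iff n · KN = 0.
This gives (-1)h + (1) = 0, so h = 1.

1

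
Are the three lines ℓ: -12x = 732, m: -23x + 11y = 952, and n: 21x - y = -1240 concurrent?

Intersecting ℓ and m: solving the 2×2 system gives (x, y) = (-61, -41).
Substitute into n: (21)(-61) + (-1)(-41) = -1240.
This equals -1240, so (-61, -41) lies on all three lines and they are concurrent.

Yes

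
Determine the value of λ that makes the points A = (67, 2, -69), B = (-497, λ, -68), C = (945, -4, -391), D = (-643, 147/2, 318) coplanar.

-205/2

Normal to plane ACD: n = (20701, -111166, 58517); plane equation n·P = -2873038.
Requiring n·B = -2873038: (-111166)λ + (-14267553) = -2873038.
So λ = -205/2.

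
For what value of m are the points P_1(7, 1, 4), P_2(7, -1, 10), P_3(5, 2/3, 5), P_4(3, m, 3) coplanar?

Normal to plane P_1P_2P_3: n = (0, -12, -4); plane equation n·P = -28.
Requiring n·P_4 = -28: (-12)m + (-12) = -28.
So m = 4/3.

4/3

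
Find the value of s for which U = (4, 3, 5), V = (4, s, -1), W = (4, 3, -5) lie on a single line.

Direction UW = (0, 0, -10). From the z-coordinate of V, the parameter along the line is τ = (-1 − 5)/(-10) = 3/5.
Then s = 3 + 3/5·(0) = 3.

3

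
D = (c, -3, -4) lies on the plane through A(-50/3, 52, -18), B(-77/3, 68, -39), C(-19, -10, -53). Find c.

Coplanarity requires AB · (AC × AD) = 0.
AB = (-9, 16, -21), AC = (-7/3, -62, -35); the triple product is linear in c with coefficient -1862 and constant term -24206/3.
Setting it to zero: c = -13/3.

-13/3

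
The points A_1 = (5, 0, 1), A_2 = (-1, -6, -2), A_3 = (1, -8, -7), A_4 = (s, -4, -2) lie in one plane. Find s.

Coplanarity ⇔ det[A_1A_2; A_1A_3; A_1A_4] = 0.
Expanding, this is linear in s: (24)s + (-48) = 0.
So s = 2.

2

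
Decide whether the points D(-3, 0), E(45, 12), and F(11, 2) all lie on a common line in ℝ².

DE = (48, 12), DF = (14, 2).
If collinear, DF would be a scalar multiple of DE. But (48)·(2) ≠ (12)·(14) (difference -72), so they are not parallel; the points are not collinear.

No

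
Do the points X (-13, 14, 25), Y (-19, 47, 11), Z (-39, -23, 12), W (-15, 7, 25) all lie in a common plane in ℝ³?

A normal to the plane through X, Y, Z is n = XY × XZ = (-947, 286, 1080).
The plane has equation n·P = 43315. For W: n·W = 43207.
43207 ≠ 43315, so W is off the plane.

No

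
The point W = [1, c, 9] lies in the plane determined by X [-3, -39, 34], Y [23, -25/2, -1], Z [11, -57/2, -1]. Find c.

A normal to the plane is n = XY × XZ = (-560, 420, -98).
W lies in the plane iff n · XW = 0.
This gives (420)c + (16590) = 0, so c = -79/2.

-79/2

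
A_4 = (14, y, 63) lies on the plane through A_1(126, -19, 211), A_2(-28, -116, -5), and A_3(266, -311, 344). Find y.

-35

Coplanarity requires A_1A_2 · (A_1A_3 × A_1A_4) = 0.
A_1A_2 = (-154, -97, -216), A_1A_3 = (140, -292, 133); the triple product is linear in y with coefficient -9758 and constant term -341530.
Setting it to zero: y = -35.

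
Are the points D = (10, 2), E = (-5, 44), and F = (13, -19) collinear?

DE = (-15, 42), DF = (3, -21).
det[DE; DF] = (-15)(-21) − (42)(3) = 189.
The determinant is nonzero, so they are not collinear.

No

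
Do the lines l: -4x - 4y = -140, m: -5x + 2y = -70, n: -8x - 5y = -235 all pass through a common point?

Yes

Lines aᵢx + bᵢy = cᵢ with pairwise distinct directions are concurrent exactly when det[aᵢ bᵢ cᵢ] = 0.
Here the determinant is 0.
It vanishes, so the lines are concurrent at (20, 15).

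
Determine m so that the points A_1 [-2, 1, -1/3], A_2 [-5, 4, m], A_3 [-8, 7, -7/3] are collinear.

-4/3

Collinearity requires A_1A_2 × A_1A_3 = 0; each component is linear in m.
The x-component gives (-6)m + (-8) = 0, so m = -4/3.
The remaining components then also vanish.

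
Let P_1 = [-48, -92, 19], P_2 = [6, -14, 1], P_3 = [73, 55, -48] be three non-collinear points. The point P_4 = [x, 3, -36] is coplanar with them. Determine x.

37

A normal to the plane is n = P_1P_2 × P_1P_3 = (-2580, 1440, -1500).
P_4 lies in the plane iff n · P_1P_4 = 0.
This gives (-2580)x + (95460) = 0, so x = 37.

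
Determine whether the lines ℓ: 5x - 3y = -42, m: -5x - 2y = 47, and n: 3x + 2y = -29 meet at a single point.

Yes

Intersecting ℓ and m: solving the 2×2 system gives (x, y) = (-9, -1).
Substitute into n: (3)(-9) + (2)(-1) = -29.
This equals -29, so (-9, -1) lies on all three lines and they are concurrent.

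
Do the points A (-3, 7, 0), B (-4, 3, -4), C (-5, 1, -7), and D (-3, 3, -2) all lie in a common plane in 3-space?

Yes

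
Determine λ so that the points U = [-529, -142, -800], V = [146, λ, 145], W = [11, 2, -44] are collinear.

38

Collinearity requires UV × UW = 0; each component is linear in λ.
The x-component gives (756)λ + (-28728) = 0, so λ = 38.
The remaining components then also vanish.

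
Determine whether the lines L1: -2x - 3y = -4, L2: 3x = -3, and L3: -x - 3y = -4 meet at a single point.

No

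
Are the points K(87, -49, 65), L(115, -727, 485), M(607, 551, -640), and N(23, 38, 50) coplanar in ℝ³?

With K as base: KL = (28, -678, 420), KM = (520, 600, -705), KN = (-64, 87, -15).
KM × KN = (52335, 52920, 83640).
KL · (KM × KN) = 714420.
Since 714420 ≠ 0, the four points are not coplanar.

No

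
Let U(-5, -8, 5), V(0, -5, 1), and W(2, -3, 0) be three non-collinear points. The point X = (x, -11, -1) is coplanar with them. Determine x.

-2

The plane through U, V, W has equation 5x − 3y + 4z = 19.
Substituting X: (5)x + (29) = 19, so x = -2.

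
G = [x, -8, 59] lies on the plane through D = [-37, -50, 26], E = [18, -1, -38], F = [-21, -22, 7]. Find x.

-67

The plane through D, E, F has equation 861x + 21y + 756z = -13251.
Substituting G: (861)x + (44436) = -13251, so x = -67.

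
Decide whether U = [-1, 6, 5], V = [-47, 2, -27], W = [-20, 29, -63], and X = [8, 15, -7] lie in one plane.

Yes

With U as base: UV = (-46, -4, -32), UW = (-19, 23, -68), UX = (9, 9, -12).
UW × UX = (336, -840, -378).
UV · (UW × UX) = 0.
The scalar triple product vanishes, so the four points are coplanar.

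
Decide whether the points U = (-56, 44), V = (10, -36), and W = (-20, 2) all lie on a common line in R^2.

UV = (66, -80), UW = (36, -42).
Twice the signed area of △UVW is (66)(-42) − (-80)(36) = 108.
The area is nonzero, so the three points are not collinear.

No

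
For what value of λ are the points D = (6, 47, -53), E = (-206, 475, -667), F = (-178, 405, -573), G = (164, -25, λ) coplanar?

168

Coplanarity ⇔ det[DE; DF; DG] = 0.
Expanding, this is linear in λ: (2856)λ + (-479808) = 0.
So λ = 168.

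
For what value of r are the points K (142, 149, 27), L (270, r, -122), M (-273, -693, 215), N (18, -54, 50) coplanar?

The points are coplanar iff KL · (KM × KN) = 0.
Expanding, this is linear in r: (-13767)r + (7461714) = 0.
So r = 542.

542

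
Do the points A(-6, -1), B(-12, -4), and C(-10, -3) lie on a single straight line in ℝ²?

Yes

AB = (-6, -3), AC = (-4, -2).
Twice the signed area of △ABC is (-6)(-2) − (-3)(-4) = 0.
The triangle is degenerate (zero area), so the points are collinear.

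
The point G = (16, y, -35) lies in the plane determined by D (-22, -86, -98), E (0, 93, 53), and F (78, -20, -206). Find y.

37

The plane through D, E, F has equation −29298x + 17476y − 16448z = 753524.
Substituting G: (17476)y + (106912) = 753524, so y = 37.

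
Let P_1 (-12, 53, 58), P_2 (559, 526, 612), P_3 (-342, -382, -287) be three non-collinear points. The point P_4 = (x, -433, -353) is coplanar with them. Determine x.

-411

A normal to the plane is n = P_1P_2 × P_1P_3 = (77805, 14175, -92295).
P_4 lies in the plane iff n · P_1P_4 = 0.
This gives (77805)x + (31977855) = 0, so x = -411.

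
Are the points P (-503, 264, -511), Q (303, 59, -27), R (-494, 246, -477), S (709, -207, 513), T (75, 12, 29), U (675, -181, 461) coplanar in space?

No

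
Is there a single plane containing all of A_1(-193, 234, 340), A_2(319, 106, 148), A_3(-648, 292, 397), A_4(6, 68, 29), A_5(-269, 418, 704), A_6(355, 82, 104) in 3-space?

The plane through A_1, A_2, A_3 has normal n = A_1A_2 × A_1A_3 = (3840, 58176, -28544) and equation n·P = 3167104.
Checking the remaining points: n·A_4 = 3151232, n·A_5 = 3189632, n·A_6 = 3165056.
Since n·A_4 = 3151232 ≠ 3167104, A_4 is off the plane and the points are not all coplanar.

No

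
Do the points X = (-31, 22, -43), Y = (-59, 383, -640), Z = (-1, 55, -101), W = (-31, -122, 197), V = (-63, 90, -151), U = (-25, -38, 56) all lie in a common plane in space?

No

The plane through X, Y, Z has normal n = XY × XZ = (-1237, -19534, -11754) and equation n·P = 114021.
Checking the remaining points: n·W = 105957, n·V = 94725, n·U = 114993.
Since n·W = 105957 ≠ 114021, W is off the plane and the points are not all coplanar.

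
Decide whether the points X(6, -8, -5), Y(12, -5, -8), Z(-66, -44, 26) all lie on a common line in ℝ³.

XY = (6, 3, -3), XZ = (-72, -36, 31).
Comparing components 2 and 3: (3)(31) − (-3)(-36) = -15 ≠ 0, so XY and XZ are not parallel and the points are not collinear.

No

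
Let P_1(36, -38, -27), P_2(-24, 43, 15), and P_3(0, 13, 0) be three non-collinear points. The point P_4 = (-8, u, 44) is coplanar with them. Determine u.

A normal to the plane is n = P_1P_2 × P_1P_3 = (45, 108, -144).
P_4 lies in the plane iff n · P_1P_4 = 0.
This gives (108)u + (-8100) = 0, so u = 75.

75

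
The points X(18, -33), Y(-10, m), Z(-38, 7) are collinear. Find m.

The three points are collinear iff det[XY; XZ] = 0.
This determinant is linear in m: (56)m + (728) = 0, so m = -13.

-13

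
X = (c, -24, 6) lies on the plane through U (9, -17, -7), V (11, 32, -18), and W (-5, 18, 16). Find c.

3

The plane through U, V, W has equation 1512x + 108y + 756z = 6480.
Substituting X: (1512)c + (1944) = 6480, so c = 3.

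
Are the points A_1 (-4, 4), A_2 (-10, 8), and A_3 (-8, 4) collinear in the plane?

No

A_1A_2 = (-6, 4), A_1A_3 = (-4, 0).
Twice the signed area of △A_1A_2A_3 is (-6)(0) − (4)(-4) = 16.
The area is nonzero, so the three points are not collinear.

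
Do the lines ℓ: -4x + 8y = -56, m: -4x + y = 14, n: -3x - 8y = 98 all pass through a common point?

Yes

Intersecting ℓ and m: solving the 2×2 system gives (x, y) = (-6, -10).
Substitute into n: (-3)(-6) + (-8)(-10) = 98.
This equals 98, so (-6, -10) lies on all three lines and they are concurrent.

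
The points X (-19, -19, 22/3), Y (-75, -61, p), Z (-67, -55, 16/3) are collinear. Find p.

5

Direction XZ = (-48, -36, -2). From the x-coordinate of Y, the parameter along the line is τ = (-75 − (-19))/(-48) = 7/6.
Then p = 22/3 + 7/6·(-2) = 5.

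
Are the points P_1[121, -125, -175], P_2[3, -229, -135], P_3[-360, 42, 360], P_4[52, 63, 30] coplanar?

A normal to the plane through P_1, P_2, P_3 is n = P_1P_2 × P_1P_3 = (-62320, 43890, -69730).
The plane has equation n·P = -824220. For P_4: n·P_4 = -2567470.
-2567470 ≠ -824220, so P_4 is off the plane.

No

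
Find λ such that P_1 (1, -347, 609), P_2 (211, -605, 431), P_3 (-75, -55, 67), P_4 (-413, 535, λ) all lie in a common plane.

Normal to plane P_1P_2P_3: n = (191812, 127348, 41712); plane equation n·P = -18595336.
Requiring n·P_4 = -18595336: (41712)λ + (-11087176) = -18595336.
So λ = -180.

-180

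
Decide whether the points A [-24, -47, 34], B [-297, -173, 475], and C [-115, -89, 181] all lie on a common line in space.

Yes

AB = (-273, -126, 441), AC = (-91, -42, 147).
AB × AC = (0, 0, 0).
The cross product vanishes, so the three points are collinear.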